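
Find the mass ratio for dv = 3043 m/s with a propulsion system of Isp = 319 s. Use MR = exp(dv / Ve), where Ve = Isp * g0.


Ve = 319 * 9.81 = 3129.39 m/s
MR = exp(3043 / 3129.39) = 2.644

2.644


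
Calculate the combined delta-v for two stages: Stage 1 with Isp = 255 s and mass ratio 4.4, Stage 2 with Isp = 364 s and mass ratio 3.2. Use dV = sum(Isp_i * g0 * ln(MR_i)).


dV1 = 255 * 9.81 * ln(4.4) = 3706.3 m/s
dV2 = 364 * 9.81 * ln(3.2) = 4153.4 m/s
Total dV = 3706.3 + 4153.4 = 7859.7 m/s ~ 7860 m/s

7860 m/s


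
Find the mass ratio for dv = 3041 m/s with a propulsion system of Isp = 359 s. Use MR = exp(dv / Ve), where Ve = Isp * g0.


Ve = 359 * 9.81 = 3521.79 m/s
MR = exp(3041 / 3521.79) = 2.371

2.371


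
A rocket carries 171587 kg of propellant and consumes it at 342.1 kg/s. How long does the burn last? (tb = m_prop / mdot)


tb = 171587 / 342.1 = 501.6 s

501.6 s


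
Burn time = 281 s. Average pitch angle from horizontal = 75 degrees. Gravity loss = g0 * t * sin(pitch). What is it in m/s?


GL = 9.81 * 281 * sin(75 deg) = 2663 m/s

2663 m/s


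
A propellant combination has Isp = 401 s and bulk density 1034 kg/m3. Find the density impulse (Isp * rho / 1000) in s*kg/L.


rho*Isp = 401 * 1034 / 1000 = 415 s*kg/L

415 s*kg/L


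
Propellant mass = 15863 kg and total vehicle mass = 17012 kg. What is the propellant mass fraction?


PMF = 15863 / 17012 = 0.932

0.932


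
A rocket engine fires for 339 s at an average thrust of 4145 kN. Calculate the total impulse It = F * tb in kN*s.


It = 4145 * 339 = 1405155 kN*s

1405155 kN*s


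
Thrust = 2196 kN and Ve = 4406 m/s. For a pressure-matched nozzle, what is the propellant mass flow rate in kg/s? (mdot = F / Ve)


mdot = F / Ve = 2196000 / 4406 = 498.4 kg/s

498.4 kg/s


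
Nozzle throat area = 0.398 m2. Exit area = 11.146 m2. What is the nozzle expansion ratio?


AR = 11.146 / 0.398 = 28.0

28.0


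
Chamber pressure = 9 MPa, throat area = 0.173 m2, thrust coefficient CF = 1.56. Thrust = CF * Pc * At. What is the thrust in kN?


F = 1.56 * 9e6 * 0.173 = 2.4289e+06 N = 2428.9 kN

2428.9 kN


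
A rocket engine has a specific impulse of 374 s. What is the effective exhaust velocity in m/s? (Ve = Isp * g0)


Ve = Isp * g0 = 374 * 9.81 = 3668.9 m/s

3668.9 m/s


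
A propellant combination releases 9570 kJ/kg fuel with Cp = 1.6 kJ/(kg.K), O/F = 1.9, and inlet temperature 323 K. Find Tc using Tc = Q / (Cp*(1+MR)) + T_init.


Tc = 9570 / (1.6 * (1 + 1.9)) + 323 = 2386 K

2386 K


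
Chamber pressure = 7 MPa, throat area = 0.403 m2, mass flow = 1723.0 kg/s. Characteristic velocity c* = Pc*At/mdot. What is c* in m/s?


c* = 7e6 * 0.403 / 1723.0 = 1637 m/s

1637 m/s


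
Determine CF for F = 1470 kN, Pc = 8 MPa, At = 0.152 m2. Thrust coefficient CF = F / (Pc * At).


CF = 1470000 / (8e6 * 0.152) = 1.21

1.21


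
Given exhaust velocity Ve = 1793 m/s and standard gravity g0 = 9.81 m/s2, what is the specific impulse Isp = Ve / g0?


Isp = Ve / g0 = 1793 / 9.81 = 182.8 s

182.8 s


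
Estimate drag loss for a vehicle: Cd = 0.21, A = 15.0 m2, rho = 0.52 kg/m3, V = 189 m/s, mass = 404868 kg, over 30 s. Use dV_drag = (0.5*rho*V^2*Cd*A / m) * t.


D = 0.5 * 0.52 * 189^2 * 0.21 * 15.0 = 29255.5 N
a = 29255.5 / 404868 = 0.0723 m/s2
dV = 0.0723 * 30 = 2.2 m/s

2.2 m/s


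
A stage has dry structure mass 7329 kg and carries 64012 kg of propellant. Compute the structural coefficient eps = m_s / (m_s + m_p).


eps = 7329 / (7329 + 64012) = 0.1027

0.1027


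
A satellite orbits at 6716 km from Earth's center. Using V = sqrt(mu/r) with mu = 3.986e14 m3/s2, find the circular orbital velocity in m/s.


V = sqrt(3.986e14 / 6716000) = 7704 m/s

7704 m/s


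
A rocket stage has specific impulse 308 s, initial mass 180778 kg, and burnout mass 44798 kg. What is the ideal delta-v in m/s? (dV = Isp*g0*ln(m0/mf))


Ve = 308 * 9.81 = 3021.48 m/s
dV = 3021.48 * ln(180778/44798) = 4215 m/s

4215 m/s


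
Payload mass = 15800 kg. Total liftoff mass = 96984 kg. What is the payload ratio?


PR = 15800 / 96984 = 0.1629

0.1629


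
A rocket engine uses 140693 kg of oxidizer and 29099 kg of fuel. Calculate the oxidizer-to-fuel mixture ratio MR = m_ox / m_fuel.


MR = 140693 / 29099 = 4.83

4.83


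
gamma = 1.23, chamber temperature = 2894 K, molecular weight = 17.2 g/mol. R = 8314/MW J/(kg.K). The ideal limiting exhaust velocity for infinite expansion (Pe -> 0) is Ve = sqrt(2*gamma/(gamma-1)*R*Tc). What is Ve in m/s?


R = 8314 / 17.2 = 483.37 J/(kg.K)
Ve = sqrt(2 * 1.23 / (1.23 - 1) * 483.37 * 2894) = 3868 m/s

3868 m/s


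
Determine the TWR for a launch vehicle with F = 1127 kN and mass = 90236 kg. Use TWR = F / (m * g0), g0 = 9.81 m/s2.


TWR = 1127000 / (90236 * 9.81) = 1.27

1.27


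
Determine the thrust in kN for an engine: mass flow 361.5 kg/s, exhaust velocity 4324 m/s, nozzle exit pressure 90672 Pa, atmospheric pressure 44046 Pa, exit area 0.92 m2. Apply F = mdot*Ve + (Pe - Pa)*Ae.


F = 361.5 * 4324 + (90672 - 44046) * 0.92 = 1.6060e+06 N = 1606.0 kN

1606.0 kN


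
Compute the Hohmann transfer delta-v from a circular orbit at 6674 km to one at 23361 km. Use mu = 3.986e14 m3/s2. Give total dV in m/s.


V1 = sqrt(mu/r1) = 7728.15 m/s
dV1 = V1*(sqrt(2*r2/(r1+r2)) - 1) = 1910.64 m/s
V2 = sqrt(mu/r2) = 4130.69 m/s
dV2 = V2*(1 - sqrt(2*r1/(r1+r2))) = 1376.99 m/s
Total dV = 3288 m/s

3288 m/s


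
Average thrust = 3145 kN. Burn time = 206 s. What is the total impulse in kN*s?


It = 3145 * 206 = 647870 kN*s

647870 kN*s


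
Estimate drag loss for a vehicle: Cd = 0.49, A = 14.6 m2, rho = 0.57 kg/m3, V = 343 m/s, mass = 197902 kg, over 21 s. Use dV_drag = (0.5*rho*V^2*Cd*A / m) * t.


D = 0.5 * 0.57 * 343^2 * 0.49 * 14.6 = 239873.37 N
a = 239873.37 / 197902 = 1.2121 m/s2
dV = 1.2121 * 21 = 25.5 m/s

25.5 m/s


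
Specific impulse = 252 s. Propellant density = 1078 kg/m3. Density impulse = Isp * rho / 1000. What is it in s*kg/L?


rho*Isp = 252 * 1078 / 1000 = 272 s*kg/L

272 s*kg/L


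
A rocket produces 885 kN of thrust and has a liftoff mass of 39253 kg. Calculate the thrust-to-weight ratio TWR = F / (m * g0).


TWR = 885000 / (39253 * 9.81) = 2.3

2.3


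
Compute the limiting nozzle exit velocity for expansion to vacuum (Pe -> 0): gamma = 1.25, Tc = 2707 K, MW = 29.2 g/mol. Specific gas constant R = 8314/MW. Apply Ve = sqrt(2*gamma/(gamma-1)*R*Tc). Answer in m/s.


R = 8314 / 29.2 = 284.73 J/(kg.K)
Ve = sqrt(2 * 1.25 / (1.25 - 1) * 284.73 * 2707) = 2776 m/s

2776 m/s


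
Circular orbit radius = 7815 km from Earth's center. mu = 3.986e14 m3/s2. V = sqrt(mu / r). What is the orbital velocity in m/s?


V = sqrt(3.986e14 / 7815000) = 7142 m/s

7142 m/s


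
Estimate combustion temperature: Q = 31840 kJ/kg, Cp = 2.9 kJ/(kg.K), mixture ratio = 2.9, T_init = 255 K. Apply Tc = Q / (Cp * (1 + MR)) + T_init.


Tc = 31840 / (2.9 * (1 + 2.9)) + 255 = 3070 K

3070 K


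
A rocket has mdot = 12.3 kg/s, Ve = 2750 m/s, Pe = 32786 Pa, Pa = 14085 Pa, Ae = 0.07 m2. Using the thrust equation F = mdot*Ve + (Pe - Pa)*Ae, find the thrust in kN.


F = 12.3 * 2750 + (32786 - 14085) * 0.07 = 35134.0 N = 35.1 kN

35.1 kN


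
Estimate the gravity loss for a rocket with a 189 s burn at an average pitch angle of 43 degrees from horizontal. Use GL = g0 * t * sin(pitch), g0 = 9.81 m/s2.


GL = 9.81 * 189 * sin(43 deg) = 1264 m/s

1264 m/s


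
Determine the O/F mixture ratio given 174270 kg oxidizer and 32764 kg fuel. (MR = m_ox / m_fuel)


MR = 174270 / 32764 = 5.32

5.32


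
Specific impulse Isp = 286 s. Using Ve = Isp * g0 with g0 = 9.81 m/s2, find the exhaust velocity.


Ve = Isp * g0 = 286 * 9.81 = 2805.7 m/s

2805.7 m/s


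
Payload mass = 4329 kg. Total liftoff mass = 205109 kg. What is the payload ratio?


PR = 4329 / 205109 = 0.0211

0.0211


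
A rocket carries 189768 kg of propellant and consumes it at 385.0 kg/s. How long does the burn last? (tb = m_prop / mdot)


tb = 189768 / 385.0 = 492.9 s

492.9 s


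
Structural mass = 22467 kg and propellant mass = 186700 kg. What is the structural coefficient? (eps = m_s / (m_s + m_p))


eps = 22467 / (22467 + 186700) = 0.1074

0.1074


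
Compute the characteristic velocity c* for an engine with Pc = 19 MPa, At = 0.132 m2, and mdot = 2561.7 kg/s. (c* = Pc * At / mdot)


c* = 19e6 * 0.132 / 2561.7 = 979 m/s

979 m/s


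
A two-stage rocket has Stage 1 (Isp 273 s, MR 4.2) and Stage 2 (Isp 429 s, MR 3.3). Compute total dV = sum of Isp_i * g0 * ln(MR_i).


dV1 = 273 * 9.81 * ln(4.2) = 3843.3 m/s
dV2 = 429 * 9.81 * ln(3.3) = 5024.6 m/s
Total dV = 3843.3 + 5024.6 = 8867.9 m/s ~ 8868 m/s

8868 m/s


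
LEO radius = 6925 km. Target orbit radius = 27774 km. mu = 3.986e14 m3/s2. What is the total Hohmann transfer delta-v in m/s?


V1 = sqrt(mu/r1) = 7586.8 m/s
dV1 = V1*(sqrt(2*r2/(r1+r2)) - 1) = 2012.39 m/s
V2 = sqrt(mu/r2) = 3788.34 m/s
dV2 = V2*(1 - sqrt(2*r1/(r1+r2))) = 1394.94 m/s
Total dV = 3407 m/s

3407 m/s


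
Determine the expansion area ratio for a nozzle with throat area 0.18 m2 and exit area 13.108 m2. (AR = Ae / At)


AR = 13.108 / 0.18 = 72.8

72.8


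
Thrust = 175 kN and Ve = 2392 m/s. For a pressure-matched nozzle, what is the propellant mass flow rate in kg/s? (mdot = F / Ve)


mdot = F / Ve = 175000 / 2392 = 73.2 kg/s

73.2 kg/s


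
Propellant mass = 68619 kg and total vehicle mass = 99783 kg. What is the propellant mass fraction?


PMF = 68619 / 99783 = 0.688

0.688


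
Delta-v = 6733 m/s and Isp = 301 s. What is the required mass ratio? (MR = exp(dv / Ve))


Ve = 301 * 9.81 = 2952.81 m/s
MR = exp(6733 / 2952.81) = 9.779

9.779


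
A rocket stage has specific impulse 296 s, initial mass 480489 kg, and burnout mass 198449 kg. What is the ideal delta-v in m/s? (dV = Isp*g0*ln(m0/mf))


Ve = 296 * 9.81 = 2903.76 m/s
dV = 2903.76 * ln(480489/198449) = 2568 m/s

2568 m/s


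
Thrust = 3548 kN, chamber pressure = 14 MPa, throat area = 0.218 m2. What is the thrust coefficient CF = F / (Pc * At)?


CF = 3548000 / (14e6 * 0.218) = 1.16

1.16


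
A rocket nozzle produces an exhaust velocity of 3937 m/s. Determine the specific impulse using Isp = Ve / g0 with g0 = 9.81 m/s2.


Isp = Ve / g0 = 3937 / 9.81 = 401.3 s

401.3 s


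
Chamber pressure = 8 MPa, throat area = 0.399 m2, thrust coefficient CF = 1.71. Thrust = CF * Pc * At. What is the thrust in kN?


F = 1.71 * 8e6 * 0.399 = 5.4583e+06 N = 5458.3 kN

5458.3 kN


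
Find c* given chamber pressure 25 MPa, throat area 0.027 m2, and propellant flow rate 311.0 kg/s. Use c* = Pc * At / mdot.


c* = 25e6 * 0.027 / 311.0 = 2170 m/s

2170 m/s


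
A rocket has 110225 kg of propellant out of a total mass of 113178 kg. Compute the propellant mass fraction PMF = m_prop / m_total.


PMF = 110225 / 113178 = 0.974

0.974


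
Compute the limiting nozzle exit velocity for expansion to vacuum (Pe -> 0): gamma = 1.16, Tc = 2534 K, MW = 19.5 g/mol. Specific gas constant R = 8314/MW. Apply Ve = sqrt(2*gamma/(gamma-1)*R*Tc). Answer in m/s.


R = 8314 / 19.5 = 426.36 J/(kg.K)
Ve = sqrt(2 * 1.16 / (1.16 - 1) * 426.36 * 2534) = 3958 m/s

3958 m/s


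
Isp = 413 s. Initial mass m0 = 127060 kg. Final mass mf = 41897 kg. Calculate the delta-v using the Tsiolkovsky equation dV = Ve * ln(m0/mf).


Ve = 413 * 9.81 = 4051.53 m/s
dV = 4051.53 * ln(127060/41897) = 4495 m/s

4495 m/s


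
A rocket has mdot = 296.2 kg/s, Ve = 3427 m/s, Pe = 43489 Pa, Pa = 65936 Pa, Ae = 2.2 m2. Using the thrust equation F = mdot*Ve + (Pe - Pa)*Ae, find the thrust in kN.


F = 296.2 * 3427 + (43489 - 65936) * 2.2 = 965694.0 N = 965.7 kN

965.7 kN


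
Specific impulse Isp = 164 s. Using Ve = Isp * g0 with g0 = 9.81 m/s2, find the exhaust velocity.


Ve = Isp * g0 = 164 * 9.81 = 1608.8 m/s

1608.8 m/s


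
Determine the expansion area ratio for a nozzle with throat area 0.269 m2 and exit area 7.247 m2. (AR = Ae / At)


AR = 7.247 / 0.269 = 26.9

26.9


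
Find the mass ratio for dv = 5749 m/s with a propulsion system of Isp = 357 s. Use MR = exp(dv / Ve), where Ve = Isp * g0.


Ve = 357 * 9.81 = 3502.17 m/s
MR = exp(5749 / 3502.17) = 5.163

5.163


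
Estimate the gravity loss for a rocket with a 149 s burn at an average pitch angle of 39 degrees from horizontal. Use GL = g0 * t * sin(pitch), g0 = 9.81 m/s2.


GL = 9.81 * 149 * sin(39 deg) = 920 m/s

920 m/s


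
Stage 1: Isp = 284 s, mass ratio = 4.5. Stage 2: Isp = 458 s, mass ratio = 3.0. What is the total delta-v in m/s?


dV1 = 284 * 9.81 * ln(4.5) = 4190.4 m/s
dV2 = 458 * 9.81 * ln(3.0) = 4936.0 m/s
Total dV = 4190.4 + 4936.0 = 9126.4 m/s ~ 9126 m/s

9126 m/s


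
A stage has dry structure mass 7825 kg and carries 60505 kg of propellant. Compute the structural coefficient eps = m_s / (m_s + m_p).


eps = 7825 / (7825 + 60505) = 0.1145

0.1145


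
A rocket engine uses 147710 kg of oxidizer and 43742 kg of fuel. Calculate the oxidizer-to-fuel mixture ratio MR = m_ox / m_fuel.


MR = 147710 / 43742 = 3.38

3.38


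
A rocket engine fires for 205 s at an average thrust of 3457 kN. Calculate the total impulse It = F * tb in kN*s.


It = 3457 * 205 = 708685 kN*s

708685 kN*s


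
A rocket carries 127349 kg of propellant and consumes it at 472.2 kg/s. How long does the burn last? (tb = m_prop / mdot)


tb = 127349 / 472.2 = 269.7 s

269.7 s


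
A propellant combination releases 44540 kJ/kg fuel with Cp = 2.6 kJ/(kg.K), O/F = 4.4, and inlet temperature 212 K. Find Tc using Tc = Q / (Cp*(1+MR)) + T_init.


Tc = 44540 / (2.6 * (1 + 4.4)) + 212 = 3384 K

3384 K


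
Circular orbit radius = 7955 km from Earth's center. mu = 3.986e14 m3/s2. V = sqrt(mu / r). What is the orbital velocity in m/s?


V = sqrt(3.986e14 / 7955000) = 7079 m/s

7079 m/s


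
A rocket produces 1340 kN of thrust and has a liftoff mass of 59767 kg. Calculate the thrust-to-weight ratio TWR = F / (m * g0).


TWR = 1340000 / (59767 * 9.81) = 2.29

2.29


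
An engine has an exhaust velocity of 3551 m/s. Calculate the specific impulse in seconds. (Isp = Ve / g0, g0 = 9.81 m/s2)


Isp = Ve / g0 = 3551 / 9.81 = 362.0 s

362.0 s


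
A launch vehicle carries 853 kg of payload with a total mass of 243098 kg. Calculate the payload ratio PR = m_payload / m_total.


PR = 853 / 243098 = 0.0035

0.0035


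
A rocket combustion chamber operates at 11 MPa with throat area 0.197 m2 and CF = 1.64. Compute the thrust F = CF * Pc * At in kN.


F = 1.64 * 11e6 * 0.197 = 3.5539e+06 N = 3553.9 kN

3553.9 kN


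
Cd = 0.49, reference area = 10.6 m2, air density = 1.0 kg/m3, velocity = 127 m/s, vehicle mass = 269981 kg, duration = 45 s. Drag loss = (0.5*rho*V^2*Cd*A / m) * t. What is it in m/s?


D = 0.5 * 1.0 * 127^2 * 0.49 * 10.6 = 41887.01 N
a = 41887.01 / 269981 = 0.1551 m/s2
dV = 0.1551 * 45 = 7.0 m/s

7.0 m/s


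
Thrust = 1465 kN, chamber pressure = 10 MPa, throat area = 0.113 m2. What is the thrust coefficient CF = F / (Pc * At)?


CF = 1465000 / (10e6 * 0.113) = 1.3

1.3


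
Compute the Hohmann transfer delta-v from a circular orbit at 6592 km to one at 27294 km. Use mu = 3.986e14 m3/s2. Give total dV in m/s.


V1 = sqrt(mu/r1) = 7776.07 m/s
dV1 = V1*(sqrt(2*r2/(r1+r2)) - 1) = 2093.51 m/s
V2 = sqrt(mu/r2) = 3821.51 m/s
dV2 = V2*(1 - sqrt(2*r1/(r1+r2))) = 1437.83 m/s
Total dV = 3531 m/s

3531 m/s


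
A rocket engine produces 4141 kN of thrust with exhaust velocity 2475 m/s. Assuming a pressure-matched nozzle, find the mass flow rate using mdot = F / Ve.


mdot = F / Ve = 4141000 / 2475 = 1673.1 kg/s

1673.1 kg/s


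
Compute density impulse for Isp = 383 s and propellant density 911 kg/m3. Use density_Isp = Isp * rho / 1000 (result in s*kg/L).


rho*Isp = 383 * 911 / 1000 = 349 s*kg/L

349 s*kg/L


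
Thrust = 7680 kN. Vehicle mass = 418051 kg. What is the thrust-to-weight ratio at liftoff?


TWR = 7680000 / (418051 * 9.81) = 1.87

1.87


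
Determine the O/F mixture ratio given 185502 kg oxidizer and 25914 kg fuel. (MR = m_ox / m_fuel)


MR = 185502 / 25914 = 7.16

7.16


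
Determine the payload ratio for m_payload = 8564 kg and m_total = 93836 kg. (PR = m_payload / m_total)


PR = 8564 / 93836 = 0.0913

0.0913


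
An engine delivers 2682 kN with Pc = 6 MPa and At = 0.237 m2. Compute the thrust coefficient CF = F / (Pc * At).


CF = 2682000 / (6e6 * 0.237) = 1.89

1.89


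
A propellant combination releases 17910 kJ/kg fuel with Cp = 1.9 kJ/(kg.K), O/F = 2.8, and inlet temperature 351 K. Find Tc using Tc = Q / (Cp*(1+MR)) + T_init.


Tc = 17910 / (1.9 * (1 + 2.8)) + 351 = 2832 K

2832 K


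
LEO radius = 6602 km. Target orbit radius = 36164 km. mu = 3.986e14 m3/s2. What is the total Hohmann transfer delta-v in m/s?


V1 = sqrt(mu/r1) = 7770.18 m/s
dV1 = V1*(sqrt(2*r2/(r1+r2)) - 1) = 2334.79 m/s
V2 = sqrt(mu/r2) = 3319.94 m/s
dV2 = V2*(1 - sqrt(2*r1/(r1+r2))) = 1475.21 m/s
Total dV = 3810 m/s

3810 m/s


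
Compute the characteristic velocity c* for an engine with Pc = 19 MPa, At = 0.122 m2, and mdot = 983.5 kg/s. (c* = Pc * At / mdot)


c* = 19e6 * 0.122 / 983.5 = 2357 m/s

2357 m/s


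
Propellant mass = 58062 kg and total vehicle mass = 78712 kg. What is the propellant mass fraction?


PMF = 58062 / 78712 = 0.738

0.738


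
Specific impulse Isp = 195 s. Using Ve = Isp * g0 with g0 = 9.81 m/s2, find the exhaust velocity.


Ve = Isp * g0 = 195 * 9.81 = 1913.0 m/s

1913.0 m/s


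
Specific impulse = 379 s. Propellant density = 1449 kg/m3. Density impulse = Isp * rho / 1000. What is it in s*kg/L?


rho*Isp = 379 * 1449 / 1000 = 549 s*kg/L

549 s*kg/L


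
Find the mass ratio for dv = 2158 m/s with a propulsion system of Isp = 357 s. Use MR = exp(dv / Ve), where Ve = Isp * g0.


Ve = 357 * 9.81 = 3502.17 m/s
MR = exp(2158 / 3502.17) = 1.852

1.852


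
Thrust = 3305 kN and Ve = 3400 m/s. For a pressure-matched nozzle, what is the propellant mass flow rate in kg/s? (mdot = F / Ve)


mdot = F / Ve = 3305000 / 3400 = 972.1 kg/s

972.1 kg/s


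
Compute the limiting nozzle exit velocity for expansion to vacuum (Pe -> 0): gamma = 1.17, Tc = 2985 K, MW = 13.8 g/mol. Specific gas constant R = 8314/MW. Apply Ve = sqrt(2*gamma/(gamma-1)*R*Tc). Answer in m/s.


R = 8314 / 13.8 = 602.46 J/(kg.K)
Ve = sqrt(2 * 1.17 / (1.17 - 1) * 602.46 * 2985) = 4975 m/s

4975 m/s


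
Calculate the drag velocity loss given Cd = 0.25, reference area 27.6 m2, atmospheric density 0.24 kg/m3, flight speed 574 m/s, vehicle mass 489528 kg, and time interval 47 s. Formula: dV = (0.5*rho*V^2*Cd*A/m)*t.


D = 0.5 * 0.24 * 574^2 * 0.25 * 27.6 = 272806.13 N
a = 272806.13 / 489528 = 0.5573 m/s2
dV = 0.5573 * 47 = 26.2 m/s

26.2 m/s


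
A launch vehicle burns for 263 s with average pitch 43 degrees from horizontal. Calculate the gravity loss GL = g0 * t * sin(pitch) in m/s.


GL = 9.81 * 263 * sin(43 deg) = 1760 m/s

1760 m/s


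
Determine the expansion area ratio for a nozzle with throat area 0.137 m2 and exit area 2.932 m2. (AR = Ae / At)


AR = 2.932 / 0.137 = 21.4

21.4


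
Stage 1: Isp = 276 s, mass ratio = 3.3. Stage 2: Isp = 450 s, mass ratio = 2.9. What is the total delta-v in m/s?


dV1 = 276 * 9.81 * ln(3.3) = 3232.6 m/s
dV2 = 450 * 9.81 * ln(2.9) = 4700.2 m/s
Total dV = 3232.6 + 4700.2 = 7932.8 m/s ~ 7933 m/s

7933 m/s


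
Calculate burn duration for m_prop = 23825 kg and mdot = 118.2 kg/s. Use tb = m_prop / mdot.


tb = 23825 / 118.2 = 201.6 s

201.6 s


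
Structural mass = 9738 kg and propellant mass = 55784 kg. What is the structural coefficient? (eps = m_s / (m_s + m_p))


eps = 9738 / (9738 + 55784) = 0.1486

0.1486


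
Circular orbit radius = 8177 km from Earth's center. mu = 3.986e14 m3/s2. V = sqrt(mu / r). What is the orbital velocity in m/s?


V = sqrt(3.986e14 / 8177000) = 6982 m/s

6982 m/s


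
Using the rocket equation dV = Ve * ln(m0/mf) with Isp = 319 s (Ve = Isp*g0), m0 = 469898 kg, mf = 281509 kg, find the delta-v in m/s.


Ve = 319 * 9.81 = 3129.39 m/s
dV = 3129.39 * ln(469898/281509) = 1603 m/s

1603 m/s


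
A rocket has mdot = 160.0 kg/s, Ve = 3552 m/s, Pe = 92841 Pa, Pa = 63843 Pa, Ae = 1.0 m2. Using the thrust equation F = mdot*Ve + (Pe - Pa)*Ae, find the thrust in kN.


F = 160.0 * 3552 + (92841 - 63843) * 1.0 = 597318.0 N = 597.3 kN

597.3 kN


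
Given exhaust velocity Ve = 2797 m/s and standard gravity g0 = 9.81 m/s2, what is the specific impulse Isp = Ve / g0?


Isp = Ve / g0 = 2797 / 9.81 = 285.1 s

285.1 s


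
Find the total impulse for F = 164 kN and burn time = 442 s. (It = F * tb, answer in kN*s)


It = 164 * 442 = 72488 kN*s

72488 kN*s


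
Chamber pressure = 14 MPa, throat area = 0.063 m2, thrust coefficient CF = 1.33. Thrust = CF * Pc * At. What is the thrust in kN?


F = 1.33 * 14e6 * 0.063 = 1.1731e+06 N = 1173.1 kN

1173.1 kN


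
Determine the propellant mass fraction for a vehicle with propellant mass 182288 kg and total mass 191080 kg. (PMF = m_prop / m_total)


PMF = 182288 / 191080 = 0.954

0.954


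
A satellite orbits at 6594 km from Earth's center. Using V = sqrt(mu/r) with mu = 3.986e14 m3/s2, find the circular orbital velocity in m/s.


V = sqrt(3.986e14 / 6594000) = 7775 m/s

7775 m/s


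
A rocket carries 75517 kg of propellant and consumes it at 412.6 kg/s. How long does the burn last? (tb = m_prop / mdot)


tb = 75517 / 412.6 = 183.0 s

183.0 s


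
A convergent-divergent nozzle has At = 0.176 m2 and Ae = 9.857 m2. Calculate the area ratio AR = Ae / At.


AR = 9.857 / 0.176 = 56.0

56.0


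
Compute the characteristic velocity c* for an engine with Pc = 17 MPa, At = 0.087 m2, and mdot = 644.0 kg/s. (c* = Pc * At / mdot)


c* = 17e6 * 0.087 / 644.0 = 2297 m/s

2297 m/s


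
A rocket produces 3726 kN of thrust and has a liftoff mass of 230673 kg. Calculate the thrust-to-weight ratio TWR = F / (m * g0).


TWR = 3726000 / (230673 * 9.81) = 1.65

1.65


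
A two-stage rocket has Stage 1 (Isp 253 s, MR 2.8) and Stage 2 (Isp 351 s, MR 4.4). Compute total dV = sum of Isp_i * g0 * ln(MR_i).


dV1 = 253 * 9.81 * ln(2.8) = 2555.4 m/s
dV2 = 351 * 9.81 * ln(4.4) = 5101.6 m/s
Total dV = 2555.4 + 5101.6 = 7657.0 m/s ~ 7657 m/s

7657 m/s


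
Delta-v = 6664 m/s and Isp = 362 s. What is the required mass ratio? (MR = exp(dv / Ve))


Ve = 362 * 9.81 = 3551.22 m/s
MR = exp(6664 / 3551.22) = 6.531

6.531


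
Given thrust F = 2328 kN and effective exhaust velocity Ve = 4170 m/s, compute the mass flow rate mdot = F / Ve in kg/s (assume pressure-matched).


mdot = F / Ve = 2328000 / 4170 = 558.3 kg/s

558.3 kg/s


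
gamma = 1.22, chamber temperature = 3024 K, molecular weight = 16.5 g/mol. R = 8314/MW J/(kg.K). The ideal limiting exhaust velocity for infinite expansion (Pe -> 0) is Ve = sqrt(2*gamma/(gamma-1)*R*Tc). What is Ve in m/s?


R = 8314 / 16.5 = 503.88 J/(kg.K)
Ve = sqrt(2 * 1.22 / (1.22 - 1) * 503.88 * 3024) = 4111 m/s

4111 m/s


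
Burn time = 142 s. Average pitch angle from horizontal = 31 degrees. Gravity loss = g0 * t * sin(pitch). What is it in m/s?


GL = 9.81 * 142 * sin(31 deg) = 717 m/s

717 m/s


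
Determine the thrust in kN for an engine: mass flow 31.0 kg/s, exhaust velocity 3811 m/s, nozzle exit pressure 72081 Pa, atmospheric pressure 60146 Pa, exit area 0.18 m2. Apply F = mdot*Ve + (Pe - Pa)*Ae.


F = 31.0 * 3811 + (72081 - 60146) * 0.18 = 120289.0 N = 120.3 kN

120.3 kN


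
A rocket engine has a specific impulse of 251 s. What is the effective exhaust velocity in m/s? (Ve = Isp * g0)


Ve = Isp * g0 = 251 * 9.81 = 2462.3 m/s

2462.3 m/s


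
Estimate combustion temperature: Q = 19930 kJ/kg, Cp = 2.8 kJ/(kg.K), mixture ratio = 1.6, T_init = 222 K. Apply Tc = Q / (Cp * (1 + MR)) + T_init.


Tc = 19930 / (2.8 * (1 + 1.6)) + 222 = 2960 K

2960 K


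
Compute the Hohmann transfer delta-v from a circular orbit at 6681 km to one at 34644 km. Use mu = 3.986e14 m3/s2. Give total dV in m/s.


V1 = sqrt(mu/r1) = 7724.1 m/s
dV1 = V1*(sqrt(2*r2/(r1+r2)) - 1) = 2277.52 m/s
V2 = sqrt(mu/r2) = 3391.99 m/s
dV2 = V2*(1 - sqrt(2*r1/(r1+r2))) = 1463.21 m/s
Total dV = 3741 m/s

3741 m/s


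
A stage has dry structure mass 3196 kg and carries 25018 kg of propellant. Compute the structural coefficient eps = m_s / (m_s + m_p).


eps = 3196 / (3196 + 25018) = 0.1133

0.1133


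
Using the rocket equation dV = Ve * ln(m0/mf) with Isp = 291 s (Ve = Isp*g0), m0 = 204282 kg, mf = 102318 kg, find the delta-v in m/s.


Ve = 291 * 9.81 = 2854.71 m/s
dV = 2854.71 * ln(204282/102318) = 1974 m/s

1974 m/s


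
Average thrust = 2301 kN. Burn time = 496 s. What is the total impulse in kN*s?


It = 2301 * 496 = 1141296 kN*s

1141296 kN*s


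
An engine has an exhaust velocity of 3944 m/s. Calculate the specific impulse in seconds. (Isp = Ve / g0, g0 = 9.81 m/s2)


Isp = Ve / g0 = 3944 / 9.81 = 402.0 s

402.0 s


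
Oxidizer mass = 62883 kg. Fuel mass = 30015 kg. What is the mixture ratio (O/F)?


MR = 62883 / 30015 = 2.1

2.1


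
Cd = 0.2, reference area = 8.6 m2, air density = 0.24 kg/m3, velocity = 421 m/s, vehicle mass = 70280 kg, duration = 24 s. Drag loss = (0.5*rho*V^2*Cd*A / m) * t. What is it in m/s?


D = 0.5 * 0.24 * 421^2 * 0.2 * 8.6 = 36582.54 N
a = 36582.54 / 70280 = 0.5205 m/s2
dV = 0.5205 * 24 = 12.5 m/s

12.5 m/s


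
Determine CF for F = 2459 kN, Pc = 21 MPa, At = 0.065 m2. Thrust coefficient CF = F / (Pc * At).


CF = 2459000 / (21e6 * 0.065) = 1.8

1.8


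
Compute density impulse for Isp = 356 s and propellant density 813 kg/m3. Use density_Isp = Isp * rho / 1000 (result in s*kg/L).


rho*Isp = 356 * 813 / 1000 = 289 s*kg/L

289 s*kg/L


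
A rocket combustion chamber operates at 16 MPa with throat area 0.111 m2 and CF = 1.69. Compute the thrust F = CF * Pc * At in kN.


F = 1.69 * 16e6 * 0.111 = 3.0014e+06 N = 3001.4 kN

3001.4 kN


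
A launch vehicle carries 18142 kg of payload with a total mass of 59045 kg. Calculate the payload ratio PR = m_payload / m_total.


PR = 18142 / 59045 = 0.3073

0.3073


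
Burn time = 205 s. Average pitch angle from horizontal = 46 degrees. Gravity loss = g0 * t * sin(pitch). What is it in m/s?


GL = 9.81 * 205 * sin(46 deg) = 1447 m/s

1447 m/s


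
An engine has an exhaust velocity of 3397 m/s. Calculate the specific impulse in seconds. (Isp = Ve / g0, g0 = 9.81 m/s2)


Isp = Ve / g0 = 3397 / 9.81 = 346.3 s

346.3 s


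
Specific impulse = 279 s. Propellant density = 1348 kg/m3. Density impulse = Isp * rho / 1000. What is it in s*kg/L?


rho*Isp = 279 * 1348 / 1000 = 376 s*kg/L

376 s*kg/L


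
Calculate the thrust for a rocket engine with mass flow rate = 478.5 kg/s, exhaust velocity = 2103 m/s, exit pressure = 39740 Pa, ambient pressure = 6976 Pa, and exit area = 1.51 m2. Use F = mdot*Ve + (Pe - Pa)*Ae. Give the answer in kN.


F = 478.5 * 2103 + (39740 - 6976) * 1.51 = 1.0558e+06 N = 1055.8 kN

1055.8 kN


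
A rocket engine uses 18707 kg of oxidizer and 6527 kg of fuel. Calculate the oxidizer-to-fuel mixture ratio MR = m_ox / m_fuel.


MR = 18707 / 6527 = 2.87

2.87


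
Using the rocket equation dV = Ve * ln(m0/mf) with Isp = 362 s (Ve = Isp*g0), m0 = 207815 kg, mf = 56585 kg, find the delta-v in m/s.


Ve = 362 * 9.81 = 3551.22 m/s
dV = 3551.22 * ln(207815/56585) = 4620 m/s

4620 m/s


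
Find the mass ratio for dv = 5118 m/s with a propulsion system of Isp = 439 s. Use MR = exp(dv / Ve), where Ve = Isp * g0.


Ve = 439 * 9.81 = 4306.59 m/s
MR = exp(5118 / 4306.59) = 3.282

3.282


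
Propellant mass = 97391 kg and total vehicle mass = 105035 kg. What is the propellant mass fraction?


PMF = 97391 / 105035 = 0.927

0.927


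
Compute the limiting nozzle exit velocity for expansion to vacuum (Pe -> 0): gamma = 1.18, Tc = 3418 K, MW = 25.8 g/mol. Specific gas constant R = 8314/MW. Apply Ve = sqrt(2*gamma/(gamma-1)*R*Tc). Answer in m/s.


R = 8314 / 25.8 = 322.25 J/(kg.K)
Ve = sqrt(2 * 1.18 / (1.18 - 1) * 322.25 * 3418) = 3800 m/s

3800 m/s


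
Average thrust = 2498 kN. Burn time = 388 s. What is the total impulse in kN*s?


It = 2498 * 388 = 969224 kN*s

969224 kN*s


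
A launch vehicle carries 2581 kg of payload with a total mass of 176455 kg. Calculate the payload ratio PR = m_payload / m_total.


PR = 2581 / 176455 = 0.0146

0.0146


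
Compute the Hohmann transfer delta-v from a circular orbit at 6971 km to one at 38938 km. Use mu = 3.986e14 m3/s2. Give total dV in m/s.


V1 = sqrt(mu/r1) = 7561.73 m/s
dV1 = V1*(sqrt(2*r2/(r1+r2)) - 1) = 2286.86 m/s
V2 = sqrt(mu/r2) = 3199.5 m/s
dV2 = V2*(1 - sqrt(2*r1/(r1+r2))) = 1436.32 m/s
Total dV = 3723 m/s

3723 m/s


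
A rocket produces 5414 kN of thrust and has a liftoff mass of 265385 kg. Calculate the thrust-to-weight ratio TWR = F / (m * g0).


TWR = 5414000 / (265385 * 9.81) = 2.08

2.08


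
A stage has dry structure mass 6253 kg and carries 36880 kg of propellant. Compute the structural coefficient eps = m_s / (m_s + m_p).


eps = 6253 / (6253 + 36880) = 0.145

0.145


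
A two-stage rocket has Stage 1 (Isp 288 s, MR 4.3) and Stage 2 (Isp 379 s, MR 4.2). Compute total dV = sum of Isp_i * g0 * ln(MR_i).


dV1 = 288 * 9.81 * ln(4.3) = 4121.0 m/s
dV2 = 379 * 9.81 * ln(4.2) = 5335.6 m/s
Total dV = 4121.0 + 5335.6 = 9456.6 m/s ~ 9457 m/s

9457 m/s


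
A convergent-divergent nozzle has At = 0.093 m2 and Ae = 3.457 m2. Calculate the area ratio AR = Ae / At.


AR = 3.457 / 0.093 = 37.2

37.2


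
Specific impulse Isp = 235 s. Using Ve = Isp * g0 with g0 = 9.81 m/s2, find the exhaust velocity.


Ve = Isp * g0 = 235 * 9.81 = 2305.3 m/s

2305.3 m/s


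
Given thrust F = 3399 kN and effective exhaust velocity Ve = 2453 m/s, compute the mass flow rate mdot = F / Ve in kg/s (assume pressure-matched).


mdot = F / Ve = 3399000 / 2453 = 1385.7 kg/s

1385.7 kg/s


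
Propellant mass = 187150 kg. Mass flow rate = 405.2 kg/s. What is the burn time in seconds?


tb = 187150 / 405.2 = 461.9 s

461.9 s


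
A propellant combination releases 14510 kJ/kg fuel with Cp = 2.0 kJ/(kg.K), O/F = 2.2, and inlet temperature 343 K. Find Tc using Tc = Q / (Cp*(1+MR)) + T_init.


Tc = 14510 / (2.0 * (1 + 2.2)) + 343 = 2610 K

2610 K


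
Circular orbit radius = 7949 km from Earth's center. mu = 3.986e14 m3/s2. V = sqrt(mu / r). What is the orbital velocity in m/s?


V = sqrt(3.986e14 / 7949000) = 7081 m/s

7081 m/s


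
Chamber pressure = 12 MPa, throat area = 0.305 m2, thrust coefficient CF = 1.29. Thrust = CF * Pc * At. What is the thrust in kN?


F = 1.29 * 12e6 * 0.305 = 4.7214e+06 N = 4721.4 kN

4721.4 kN


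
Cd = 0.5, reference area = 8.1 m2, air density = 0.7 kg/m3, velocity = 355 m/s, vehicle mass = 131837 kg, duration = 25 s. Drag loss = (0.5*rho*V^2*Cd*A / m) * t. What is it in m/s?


D = 0.5 * 0.7 * 355^2 * 0.5 * 8.1 = 178640.44 N
a = 178640.44 / 131837 = 1.355 m/s2
dV = 1.355 * 25 = 33.9 m/s

33.9 m/s


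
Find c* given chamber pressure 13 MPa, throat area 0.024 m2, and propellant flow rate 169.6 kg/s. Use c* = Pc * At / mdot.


c* = 13e6 * 0.024 / 169.6 = 1840 m/s

1840 m/s


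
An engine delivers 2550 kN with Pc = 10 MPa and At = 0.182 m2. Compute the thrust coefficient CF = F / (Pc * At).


CF = 2550000 / (10e6 * 0.182) = 1.4

1.4


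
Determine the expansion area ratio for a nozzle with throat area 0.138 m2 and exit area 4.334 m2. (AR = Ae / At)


AR = 4.334 / 0.138 = 31.4

31.4


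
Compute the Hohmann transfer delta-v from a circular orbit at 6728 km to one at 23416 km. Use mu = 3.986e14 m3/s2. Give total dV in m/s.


V1 = sqrt(mu/r1) = 7697.07 m/s
dV1 = V1*(sqrt(2*r2/(r1+r2)) - 1) = 1896.86 m/s
V2 = sqrt(mu/r2) = 4125.84 m/s
dV2 = V2*(1 - sqrt(2*r1/(r1+r2))) = 1369.26 m/s
Total dV = 3266 m/s

3266 m/s


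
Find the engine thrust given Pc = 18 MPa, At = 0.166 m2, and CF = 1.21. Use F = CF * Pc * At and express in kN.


F = 1.21 * 18e6 * 0.166 = 3.6155e+06 N = 3615.5 kN

3615.5 kN


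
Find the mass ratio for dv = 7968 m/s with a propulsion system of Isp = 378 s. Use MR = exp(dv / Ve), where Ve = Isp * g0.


Ve = 378 * 9.81 = 3708.18 m/s
MR = exp(7968 / 3708.18) = 8.574

8.574


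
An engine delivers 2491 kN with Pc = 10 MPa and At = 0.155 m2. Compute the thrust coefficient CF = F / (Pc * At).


CF = 2491000 / (10e6 * 0.155) = 1.61

1.61


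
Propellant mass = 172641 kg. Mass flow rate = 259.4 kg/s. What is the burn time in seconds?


tb = 172641 / 259.4 = 665.5 s

665.5 s


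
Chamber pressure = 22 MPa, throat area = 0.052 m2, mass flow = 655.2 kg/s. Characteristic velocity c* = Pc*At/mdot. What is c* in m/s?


c* = 22e6 * 0.052 / 655.2 = 1746 m/s

1746 m/s


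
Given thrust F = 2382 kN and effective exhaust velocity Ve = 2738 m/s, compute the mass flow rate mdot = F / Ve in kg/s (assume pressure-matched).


mdot = F / Ve = 2382000 / 2738 = 870.0 kg/s

870.0 kg/s


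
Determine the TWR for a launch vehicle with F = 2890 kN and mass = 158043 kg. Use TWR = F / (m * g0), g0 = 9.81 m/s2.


TWR = 2890000 / (158043 * 9.81) = 1.86

1.86


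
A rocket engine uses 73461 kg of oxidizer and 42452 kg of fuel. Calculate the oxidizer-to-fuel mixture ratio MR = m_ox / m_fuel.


MR = 73461 / 42452 = 1.73

1.73


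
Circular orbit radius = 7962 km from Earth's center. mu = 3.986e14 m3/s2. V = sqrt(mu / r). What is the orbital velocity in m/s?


V = sqrt(3.986e14 / 7962000) = 7076 m/s

7076 m/s


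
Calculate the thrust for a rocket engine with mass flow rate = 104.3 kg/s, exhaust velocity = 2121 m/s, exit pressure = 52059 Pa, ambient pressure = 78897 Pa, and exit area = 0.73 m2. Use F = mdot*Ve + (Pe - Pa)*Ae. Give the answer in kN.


F = 104.3 * 2121 + (52059 - 78897) * 0.73 = 201629.0 N = 201.6 kN

201.6 kN


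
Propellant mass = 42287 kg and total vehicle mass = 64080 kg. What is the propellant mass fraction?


PMF = 42287 / 64080 = 0.66

0.66


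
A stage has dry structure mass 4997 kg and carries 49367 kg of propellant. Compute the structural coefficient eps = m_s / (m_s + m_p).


eps = 4997 / (4997 + 49367) = 0.0919

0.0919


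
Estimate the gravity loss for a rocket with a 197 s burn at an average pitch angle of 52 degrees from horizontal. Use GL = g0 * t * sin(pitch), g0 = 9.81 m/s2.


GL = 9.81 * 197 * sin(52 deg) = 1523 m/s

1523 m/s


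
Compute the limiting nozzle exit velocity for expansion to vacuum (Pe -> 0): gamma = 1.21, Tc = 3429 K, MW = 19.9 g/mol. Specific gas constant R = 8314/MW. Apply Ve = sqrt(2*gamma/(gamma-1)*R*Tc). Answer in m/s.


R = 8314 / 19.9 = 417.79 J/(kg.K)
Ve = sqrt(2 * 1.21 / (1.21 - 1) * 417.79 * 3429) = 4063 m/s

4063 m/s


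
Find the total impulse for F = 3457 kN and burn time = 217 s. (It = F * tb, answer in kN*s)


It = 3457 * 217 = 750169 kN*s

750169 kN*s


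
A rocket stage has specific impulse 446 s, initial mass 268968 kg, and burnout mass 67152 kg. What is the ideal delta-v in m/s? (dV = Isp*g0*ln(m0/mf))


Ve = 446 * 9.81 = 4375.26 m/s
dV = 4375.26 * ln(268968/67152) = 6071 m/s

6071 m/s


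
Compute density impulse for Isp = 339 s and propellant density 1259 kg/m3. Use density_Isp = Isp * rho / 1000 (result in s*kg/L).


rho*Isp = 339 * 1259 / 1000 = 427 s*kg/L

427 s*kg/L


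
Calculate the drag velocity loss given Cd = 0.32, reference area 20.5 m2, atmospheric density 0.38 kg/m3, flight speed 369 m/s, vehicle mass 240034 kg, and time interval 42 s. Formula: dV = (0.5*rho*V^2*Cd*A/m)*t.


D = 0.5 * 0.38 * 369^2 * 0.32 * 20.5 = 169711.07 N
a = 169711.07 / 240034 = 0.707 m/s2
dV = 0.707 * 42 = 29.7 m/s

29.7 m/s


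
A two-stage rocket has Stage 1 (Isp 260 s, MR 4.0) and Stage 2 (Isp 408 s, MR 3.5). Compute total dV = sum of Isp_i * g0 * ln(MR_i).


dV1 = 260 * 9.81 * ln(4.0) = 3535.9 m/s
dV2 = 408 * 9.81 * ln(3.5) = 5014.2 m/s
Total dV = 3535.9 + 5014.2 = 8550.1 m/s ~ 8550 m/s

8550 m/s


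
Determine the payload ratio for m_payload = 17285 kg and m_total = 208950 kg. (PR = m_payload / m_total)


PR = 17285 / 208950 = 0.0827

0.0827


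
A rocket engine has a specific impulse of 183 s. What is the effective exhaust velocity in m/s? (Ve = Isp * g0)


Ve = Isp * g0 = 183 * 9.81 = 1795.2 m/s

1795.2 m/s


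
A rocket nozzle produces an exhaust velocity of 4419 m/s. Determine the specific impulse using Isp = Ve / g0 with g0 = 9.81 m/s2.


Isp = Ve / g0 = 4419 / 9.81 = 450.5 s

450.5 s


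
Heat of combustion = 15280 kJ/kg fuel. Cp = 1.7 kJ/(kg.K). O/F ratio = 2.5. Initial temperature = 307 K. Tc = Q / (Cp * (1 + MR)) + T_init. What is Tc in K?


Tc = 15280 / (1.7 * (1 + 2.5)) + 307 = 2875 K

2875 K


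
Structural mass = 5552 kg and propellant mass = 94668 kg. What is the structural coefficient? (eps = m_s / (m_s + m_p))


eps = 5552 / (5552 + 94668) = 0.0554

0.0554


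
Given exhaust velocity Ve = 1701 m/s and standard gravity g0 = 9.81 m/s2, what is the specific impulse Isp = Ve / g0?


Isp = Ve / g0 = 1701 / 9.81 = 173.4 s

173.4 s


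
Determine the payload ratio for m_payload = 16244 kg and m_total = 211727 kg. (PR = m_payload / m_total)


PR = 16244 / 211727 = 0.0767

0.0767


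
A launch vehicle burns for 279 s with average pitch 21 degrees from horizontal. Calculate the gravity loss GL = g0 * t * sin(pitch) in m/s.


GL = 9.81 * 279 * sin(21 deg) = 981 m/s

981 m/s


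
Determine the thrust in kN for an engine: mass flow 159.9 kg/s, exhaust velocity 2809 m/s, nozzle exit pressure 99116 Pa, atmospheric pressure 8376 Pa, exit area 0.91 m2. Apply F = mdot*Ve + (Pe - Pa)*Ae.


F = 159.9 * 2809 + (99116 - 8376) * 0.91 = 531732.0 N = 531.7 kN

531.7 kN


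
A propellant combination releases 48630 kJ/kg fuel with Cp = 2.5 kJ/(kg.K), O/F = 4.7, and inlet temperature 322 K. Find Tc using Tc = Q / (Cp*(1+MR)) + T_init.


Tc = 48630 / (2.5 * (1 + 4.7)) + 322 = 3735 K

3735 K


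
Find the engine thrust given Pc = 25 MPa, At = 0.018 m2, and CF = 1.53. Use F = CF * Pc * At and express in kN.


F = 1.53 * 25e6 * 0.018 = 688500.0 N = 688.5 kN

688.5 kN


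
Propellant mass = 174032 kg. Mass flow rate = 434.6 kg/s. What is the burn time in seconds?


tb = 174032 / 434.6 = 400.4 s

400.4 s


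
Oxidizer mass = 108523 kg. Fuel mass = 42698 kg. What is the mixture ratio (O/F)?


MR = 108523 / 42698 = 2.54

2.54


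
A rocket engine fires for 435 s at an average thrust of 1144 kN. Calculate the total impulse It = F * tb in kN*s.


It = 1144 * 435 = 497640 kN*s

497640 kN*s


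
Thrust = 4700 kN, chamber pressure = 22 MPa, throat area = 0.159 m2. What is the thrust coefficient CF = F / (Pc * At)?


CF = 4700000 / (22e6 * 0.159) = 1.34

1.34


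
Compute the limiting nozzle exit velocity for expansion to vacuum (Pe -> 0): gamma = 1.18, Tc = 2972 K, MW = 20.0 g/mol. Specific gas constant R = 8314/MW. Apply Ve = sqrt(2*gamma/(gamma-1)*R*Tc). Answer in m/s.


R = 8314 / 20.0 = 415.7 J/(kg.K)
Ve = sqrt(2 * 1.18 / (1.18 - 1) * 415.7 * 2972) = 4025 m/s

4025 m/s


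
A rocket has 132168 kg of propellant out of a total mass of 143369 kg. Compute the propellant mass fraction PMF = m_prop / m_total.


PMF = 132168 / 143369 = 0.922

0.922


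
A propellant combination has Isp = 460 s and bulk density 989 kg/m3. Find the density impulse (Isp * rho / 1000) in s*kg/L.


rho*Isp = 460 * 989 / 1000 = 455 s*kg/L

455 s*kg/L


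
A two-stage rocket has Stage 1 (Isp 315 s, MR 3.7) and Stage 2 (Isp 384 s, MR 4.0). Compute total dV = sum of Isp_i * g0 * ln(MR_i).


dV1 = 315 * 9.81 * ln(3.7) = 4042.9 m/s
dV2 = 384 * 9.81 * ln(4.0) = 5222.2 m/s
Total dV = 4042.9 + 5222.2 = 9265.1 m/s ~ 9265 m/s

9265 m/s
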